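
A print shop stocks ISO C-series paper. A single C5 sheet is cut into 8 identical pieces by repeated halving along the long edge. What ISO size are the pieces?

8 = 2^3, so 3 halving steps.
C5 → C6 → … → C8 after 3 steps.

C8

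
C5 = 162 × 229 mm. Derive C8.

57 × 81 mm

C6: ⌊229/2⌋ × 162 = 114 × 162 mm
C7: ⌊162/2⌋ × 114 = 81 × 114 mm
C8: ⌊114/2⌋ × 81 = 57 × 81 mm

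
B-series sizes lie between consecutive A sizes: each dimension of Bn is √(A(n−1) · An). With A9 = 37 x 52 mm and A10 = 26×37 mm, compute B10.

Short side: √(37 · 26) = √962 ≈ 31.0 → 31 mm
Long side: √(52 · 37) = √1924 ≈ 43.9 → 44 mm

31 × 44 mm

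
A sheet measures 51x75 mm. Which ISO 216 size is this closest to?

A8 (52 × 74 mm)

Aspect ratio 75/51 ≈ 1.471 (ISO target is √2 ≈ 1.414).
In the A-series (A0 area = 1 m²): A8 = 52 × 74 mm.
Off by 2 mm total — nearest standard size.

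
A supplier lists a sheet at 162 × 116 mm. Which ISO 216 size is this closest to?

C6 (114 × 162 mm)

Aspect ratio 162/116 ≈ 1.397 (ISO target is √2 ≈ 1.414).
In the C-series (envelope sizes, between A and B): C6 = 114 × 162 mm.
Off by 2 mm total — nearest standard size.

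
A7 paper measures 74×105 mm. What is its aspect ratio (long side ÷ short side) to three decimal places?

105 / 74 = 1.419
ISO 216 targets √2 ≈ 1.414; the +0.005 deviation is from mm rounding.

1.419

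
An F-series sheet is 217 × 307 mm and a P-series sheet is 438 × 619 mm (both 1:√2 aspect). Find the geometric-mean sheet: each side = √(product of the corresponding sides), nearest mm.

308 × 436 mm

Short side: √(217 · 438) = √95046 ≈ 308.3 → 308 mm
Long side: √(307 · 619) = √190033 ≈ 435.9 → 436 mm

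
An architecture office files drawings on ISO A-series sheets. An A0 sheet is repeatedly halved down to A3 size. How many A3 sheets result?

Each ISO step halves the sheet: 1 × A0 → 2 × A1 → 4 × A2 → 8 × A3
From A0 to A3 is 3 halving steps: 2^3 = 8.

8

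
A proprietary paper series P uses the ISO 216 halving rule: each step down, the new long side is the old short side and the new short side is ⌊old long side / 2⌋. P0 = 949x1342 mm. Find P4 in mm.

P1: ⌊1342/2⌋ × 949 = 671 × 949 mm
P2: ⌊949/2⌋ × 671 = 474 × 671 mm
P3: ⌊671/2⌋ × 474 = 335 × 474 mm
P4: ⌊474/2⌋ × 335 = 237 × 335 mm

237 × 335 mm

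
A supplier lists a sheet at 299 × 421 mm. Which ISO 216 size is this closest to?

A3 (297 × 420 mm)

Aspect ratio 421/299 ≈ 1.408 — close to the ISO √2 ≈ 1.414.
In the A-series (A0 area = 1 m²): A3 = 297 × 420 mm.
Off by 3 mm total — nearest standard size.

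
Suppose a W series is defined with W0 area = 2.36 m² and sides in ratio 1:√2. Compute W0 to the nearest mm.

1292 × 1827 mm

Let the short side be w mm. Then w · w√2 = 2.36 m² = 2,360,000 mm².
w² = 2,360,000/√2, so w ≈ 1291.8 mm; long side = w√2 ≈ 1826.9 mm.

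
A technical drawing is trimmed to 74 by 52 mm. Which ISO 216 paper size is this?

A8 (52 × 74 mm)

Aspect ratio 74/52 ≈ 1.423 — close to the ISO √2 ≈ 1.414.
In the A-series (A0 area = 1 m²): A8 = 52 × 74 mm.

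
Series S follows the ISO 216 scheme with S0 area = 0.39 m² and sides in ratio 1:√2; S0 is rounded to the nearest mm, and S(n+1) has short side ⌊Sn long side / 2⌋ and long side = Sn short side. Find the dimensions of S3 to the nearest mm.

185 × 262 mm

Let S0's short side be w mm. w · w√2 = 0.39 m² = 390,000 mm², so w ≈ 525.1 mm and w√2 ≈ 742.7 mm → S0 = 525 × 743 mm.
S1: ⌊743/2⌋ × 525 = 371 × 525 mm
S2: ⌊525/2⌋ × 371 = 262 × 371 mm
S3: ⌊371/2⌋ × 262 = 185 × 262 mm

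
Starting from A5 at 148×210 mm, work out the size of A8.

52 × 74 mm

A6: ⌊210/2⌋ × 148 = 105 × 148 mm
A7: ⌊148/2⌋ × 105 = 74 × 105 mm
A8: ⌊105/2⌋ × 74 = 52 × 74 mm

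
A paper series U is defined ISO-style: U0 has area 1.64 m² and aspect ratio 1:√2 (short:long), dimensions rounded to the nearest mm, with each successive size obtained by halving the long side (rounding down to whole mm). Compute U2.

Let U0's short side be w mm. w · w√2 = 1.64 m² = 1,640,000 mm², so w ≈ 1076.9 mm and w√2 ≈ 1522.9 mm → U0 = 1077 × 1523 mm.
U1: ⌊1523/2⌋ × 1077 = 761 × 1077 mm
U2: ⌊1077/2⌋ × 761 = 538 × 761 mm

538 × 761 mm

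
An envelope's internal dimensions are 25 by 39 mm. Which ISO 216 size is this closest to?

A10 (26 × 37 mm)

Aspect ratio 39/25 ≈ 1.560 (ISO target is √2 ≈ 1.414).
In the A-series (A0 area = 1 m²): A10 = 26 × 37 mm.
Off by 3 mm total — nearest standard size.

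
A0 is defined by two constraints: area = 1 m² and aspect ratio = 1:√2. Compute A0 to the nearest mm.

Let the short side be w mm. Then the long side is w√2 and w · w√2 = 10⁶ mm².
w² = 10⁶/√2, so w = 1000 / 2^(1/4) ≈ 840.9 mm; long side = 1000 · 2^(1/4) ≈ 1189.2 mm.

841 × 1189 mm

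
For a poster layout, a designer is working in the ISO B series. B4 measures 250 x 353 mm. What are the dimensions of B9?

B5: ⌊353/2⌋ × 250 = 176 × 250 mm
B6: ⌊250/2⌋ × 176 = 125 × 176 mm
B7: ⌊176/2⌋ × 125 = 88 × 125 mm
B8: ⌊125/2⌋ × 88 = 62 × 88 mm
B9: ⌊88/2⌋ × 62 = 44 × 62 mm

44 × 62 mm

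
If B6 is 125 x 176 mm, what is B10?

31 × 44 mm

B7: ⌊176/2⌋ × 125 = 88 × 125 mm
B8: ⌊125/2⌋ × 88 = 62 × 88 mm
B9: ⌊88/2⌋ × 62 = 44 × 62 mm
B10: ⌊62/2⌋ × 44 = 31 × 44 mm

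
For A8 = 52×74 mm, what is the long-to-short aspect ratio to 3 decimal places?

74 / 52 = 1.423
ISO 216 targets √2 ≈ 1.414; the +0.009 deviation is from mm rounding.

1.423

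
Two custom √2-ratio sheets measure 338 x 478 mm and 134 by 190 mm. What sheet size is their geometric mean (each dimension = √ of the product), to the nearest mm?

Short side: √(338 · 134) = √45292 ≈ 212.8 → 213 mm
Long side: √(478 · 190) = √90820 ≈ 301.4 → 301 mm

213 × 301 mm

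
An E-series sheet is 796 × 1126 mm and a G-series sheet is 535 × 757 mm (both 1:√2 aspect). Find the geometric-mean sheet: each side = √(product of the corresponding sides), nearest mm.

Short side: √(796 · 535) = √425860 ≈ 652.6 → 653 mm
Long side: √(1126 · 757) = √852382 ≈ 923.2 → 923 mm

653 × 923 mm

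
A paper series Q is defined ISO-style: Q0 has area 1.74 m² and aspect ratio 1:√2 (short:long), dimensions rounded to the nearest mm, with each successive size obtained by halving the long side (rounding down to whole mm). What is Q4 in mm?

Let Q0's short side be w mm. w · w√2 = 1.74 m² = 1,740,000 mm², so w ≈ 1109.2 mm and w√2 ≈ 1568.7 mm → Q0 = 1109 × 1569 mm.
Q1: ⌊1569/2⌋ × 1109 = 784 × 1109 mm
Q2: ⌊1109/2⌋ × 784 = 554 × 784 mm
Q3: ⌊784/2⌋ × 554 = 392 × 554 mm
Q4: ⌊554/2⌋ × 392 = 277 × 392 mm

277 × 392 mm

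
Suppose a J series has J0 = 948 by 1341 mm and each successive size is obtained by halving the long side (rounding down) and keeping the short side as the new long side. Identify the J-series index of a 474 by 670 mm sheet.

J2

J0: 948 × 1341 mm
J1: 670 × 948 mm
J2: 474 × 670 mm
J3: 335 × 474 mm
→ matches J2.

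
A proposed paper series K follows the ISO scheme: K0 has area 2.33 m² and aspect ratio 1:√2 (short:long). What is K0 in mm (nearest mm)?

1284 × 1815 mm

Let the short side be w mm. Then w · w√2 = 2.33 m² = 2,330,000 mm².
w² = 2,330,000/√2, so w ≈ 1283.6 mm; long side = w√2 ≈ 1815.2 mm.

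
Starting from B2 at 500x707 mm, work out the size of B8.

B3: ⌊707/2⌋ × 500 = 353 × 500 mm
B4: ⌊500/2⌋ × 353 = 250 × 353 mm
B5: ⌊353/2⌋ × 250 = 176 × 250 mm
B6: ⌊250/2⌋ × 176 = 125 × 176 mm
B7: ⌊176/2⌋ × 125 = 88 × 125 mm
B8: ⌊125/2⌋ × 88 = 62 × 88 mm

62 × 88 mm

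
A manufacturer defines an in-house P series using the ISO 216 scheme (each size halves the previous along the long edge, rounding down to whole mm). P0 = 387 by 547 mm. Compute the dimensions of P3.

136 × 193 mm

P1: ⌊547/2⌋ × 387 = 273 × 387 mm
P2: ⌊387/2⌋ × 273 = 193 × 273 mm
P3: ⌊273/2⌋ × 193 = 136 × 193 mm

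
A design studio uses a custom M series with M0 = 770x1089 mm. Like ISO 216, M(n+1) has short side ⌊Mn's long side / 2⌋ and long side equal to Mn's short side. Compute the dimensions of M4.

M1: ⌊1089/2⌋ × 770 = 544 × 770 mm
M2: ⌊770/2⌋ × 544 = 385 × 544 mm
M3: ⌊544/2⌋ × 385 = 272 × 385 mm
M4: ⌊385/2⌋ × 272 = 192 × 272 mm

192 × 272 mm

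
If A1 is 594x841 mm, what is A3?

297 × 420 mm

A2: ⌊841/2⌋ × 594 = 420 × 594 mm
A3: ⌊594/2⌋ × 420 = 297 × 420 mm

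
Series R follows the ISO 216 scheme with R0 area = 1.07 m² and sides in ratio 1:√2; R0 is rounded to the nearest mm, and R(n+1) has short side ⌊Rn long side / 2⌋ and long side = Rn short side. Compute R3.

Let R0's short side be w mm. w · w√2 = 1.07 m² = 1,070,000 mm², so w ≈ 869.8 mm and w√2 ≈ 1230.1 mm → R0 = 870 × 1230 mm.
R1: ⌊1230/2⌋ × 870 = 615 × 870 mm
R2: ⌊870/2⌋ × 615 = 435 × 615 mm
R3: ⌊615/2⌋ × 435 = 307 × 435 mm

307 × 435 mm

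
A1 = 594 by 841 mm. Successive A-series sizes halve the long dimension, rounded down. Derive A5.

A2: ⌊841/2⌋ × 594 = 420 × 594 mm
A3: ⌊594/2⌋ × 420 = 297 × 420 mm
A4: ⌊420/2⌋ × 297 = 210 × 297 mm
A5: ⌊297/2⌋ × 210 = 148 × 210 mm

148 × 210 mm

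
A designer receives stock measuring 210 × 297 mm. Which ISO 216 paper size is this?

A4 (210 × 297 mm)

Aspect ratio 297/210 ≈ 1.414 — close to the ISO √2 ≈ 1.414.
In the A-series (A0 area = 1 m²): A4 = 210 × 297 mm.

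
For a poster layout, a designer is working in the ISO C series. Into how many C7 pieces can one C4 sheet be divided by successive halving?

C4 = 229 × 324 mm; C7 = 81 × 114 mm.
Each halving step doubles the count; 3 steps from C4 to C7.
2^3 = 8.

8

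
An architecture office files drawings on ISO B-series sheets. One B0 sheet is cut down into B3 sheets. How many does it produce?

B0 = 1000 × 1414 mm; B3 = 353 × 500 mm.
Each halving step doubles the count; 3 steps from B0 to B3.
2^3 = 8.

8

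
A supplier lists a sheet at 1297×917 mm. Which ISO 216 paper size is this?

C0 (917 × 1297 mm)

Aspect ratio 1297/917 ≈ 1.414 — close to the ISO √2 ≈ 1.414.
In the C-series (envelope sizes, between A and B): C0 = 917 × 1297 mm.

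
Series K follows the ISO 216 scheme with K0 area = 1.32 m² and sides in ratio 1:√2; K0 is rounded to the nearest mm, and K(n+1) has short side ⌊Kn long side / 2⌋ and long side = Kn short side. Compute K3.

Let K0's short side be w mm. w · w√2 = 1.32 m² = 1,320,000 mm², so w ≈ 966.1 mm and w√2 ≈ 1366.3 mm → K0 = 966 × 1366 mm.
K1: ⌊1366/2⌋ × 966 = 683 × 966 mm
K2: ⌊966/2⌋ × 683 = 483 × 683 mm
K3: ⌊683/2⌋ × 483 = 341 × 483 mm

341 × 483 mm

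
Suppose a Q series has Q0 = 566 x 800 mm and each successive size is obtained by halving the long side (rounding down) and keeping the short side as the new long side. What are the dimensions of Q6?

Q1 = 400 × 566 mm (from Q0 by 1 halving).
Q2: ⌊566/2⌋ × 400 = 283 × 400 mm
Q3: ⌊400/2⌋ × 283 = 200 × 283 mm
Q4: ⌊283/2⌋ × 200 = 141 × 200 mm
Q5: ⌊200/2⌋ × 141 = 100 × 141 mm
Q6: ⌊141/2⌋ × 100 = 70 × 100 mm

70 × 100 mm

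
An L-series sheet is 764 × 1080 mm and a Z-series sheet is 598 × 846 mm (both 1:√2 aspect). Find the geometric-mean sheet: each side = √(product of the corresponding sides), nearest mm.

676 × 956 mm

Short side: √(764 · 598) = √456872 ≈ 675.9 → 676 mm
Long side: √(1080 · 846) = √913680 ≈ 955.9 → 956 mm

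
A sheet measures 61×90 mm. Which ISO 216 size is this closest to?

Aspect ratio 90/61 ≈ 1.475 (ISO target is √2 ≈ 1.414).
In the B-series (B0 = 1000 × 1414 mm): B8 = 62 × 88 mm.
Off by 3 mm total — nearest standard size.

B8 (62 × 88 mm)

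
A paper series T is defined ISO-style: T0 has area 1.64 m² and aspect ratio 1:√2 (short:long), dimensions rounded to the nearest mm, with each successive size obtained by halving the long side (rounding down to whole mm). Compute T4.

269 × 380 mm

Let T0's short side be w mm. w · w√2 = 1.64 m² = 1,640,000 mm², so w ≈ 1076.9 mm and w√2 ≈ 1522.9 mm → T0 = 1077 × 1523 mm.
T1: ⌊1523/2⌋ × 1077 = 761 × 1077 mm
T2: ⌊1077/2⌋ × 761 = 538 × 761 mm
T3: ⌊761/2⌋ × 538 = 380 × 538 mm
T4: ⌊538/2⌋ × 380 = 269 × 380 mm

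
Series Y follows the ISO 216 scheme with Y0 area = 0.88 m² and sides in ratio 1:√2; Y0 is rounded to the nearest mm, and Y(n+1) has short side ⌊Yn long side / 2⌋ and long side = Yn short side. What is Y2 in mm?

Let Y0's short side be w mm. w · w√2 = 0.88 m² = 880,000 mm², so w ≈ 788.8 mm and w√2 ≈ 1115.6 mm → Y0 = 789 × 1116 mm.
Y1: ⌊1116/2⌋ × 789 = 558 × 789 mm
Y2: ⌊789/2⌋ × 558 = 394 × 558 mm

394 × 558 mm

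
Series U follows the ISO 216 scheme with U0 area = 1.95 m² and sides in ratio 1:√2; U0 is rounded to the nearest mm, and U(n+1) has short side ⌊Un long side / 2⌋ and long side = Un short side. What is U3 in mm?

Let U0's short side be w mm. w · w√2 = 1.95 m² = 1,950,000 mm², so w ≈ 1174.2 mm and w√2 ≈ 1660.6 mm → U0 = 1174 × 1661 mm.
U1: ⌊1661/2⌋ × 1174 = 830 × 1174 mm
U2: ⌊1174/2⌋ × 830 = 587 × 830 mm
U3: ⌊830/2⌋ × 587 = 415 × 587 mm

415 × 587 mm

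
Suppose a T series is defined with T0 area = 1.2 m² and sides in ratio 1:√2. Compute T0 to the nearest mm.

921 × 1303 mm

Let the short side be w mm. Then w · w√2 = 1.2 m² = 1,200,000 mm².
w² = 1,200,000/√2, so w ≈ 921.2 mm; long side = w√2 ≈ 1302.7 mm.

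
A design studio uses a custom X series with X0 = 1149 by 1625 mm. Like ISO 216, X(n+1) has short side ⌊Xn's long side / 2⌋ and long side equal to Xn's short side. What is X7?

X1 = 812 × 1149 mm (from X0 by 1 halving).
X2: ⌊1149/2⌋ × 812 = 574 × 812 mm
X3: ⌊812/2⌋ × 574 = 406 × 574 mm
X4: ⌊574/2⌋ × 406 = 287 × 406 mm
X5: ⌊406/2⌋ × 287 = 203 × 287 mm
X6: ⌊287/2⌋ × 203 = 143 × 203 mm
X7: ⌊203/2⌋ × 143 = 101 × 143 mm

101 × 143 mm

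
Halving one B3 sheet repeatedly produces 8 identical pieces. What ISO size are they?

8 = 2^3, so 3 halving steps.
B3 → B4 → … → B6 after 3 steps.

B6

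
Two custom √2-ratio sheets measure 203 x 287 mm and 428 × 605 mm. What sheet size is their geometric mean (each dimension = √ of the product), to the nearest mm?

295 × 417 mm

Short side: √(203 · 428) = √86884 ≈ 294.8 → 295 mm
Long side: √(287 · 605) = √173635 ≈ 416.7 → 417 mm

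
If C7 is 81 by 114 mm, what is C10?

C8: ⌊114/2⌋ × 81 = 57 × 81 mm
C9: ⌊81/2⌋ × 57 = 40 × 57 mm
C10: ⌊57/2⌋ × 40 = 28 × 40 mm

28 × 40 mm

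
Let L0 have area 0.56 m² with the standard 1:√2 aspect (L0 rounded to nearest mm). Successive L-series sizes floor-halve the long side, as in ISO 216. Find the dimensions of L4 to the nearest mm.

Let L0's short side be w mm. w · w√2 = 0.56 m² = 560,000 mm², so w ≈ 629.3 mm and w√2 ≈ 889.9 mm → L0 = 629 × 890 mm.
L1: ⌊890/2⌋ × 629 = 445 × 629 mm
L2: ⌊629/2⌋ × 445 = 314 × 445 mm
L3: ⌊445/2⌋ × 314 = 222 × 314 mm
L4: ⌊314/2⌋ × 222 = 157 × 222 mm

157 × 222 mm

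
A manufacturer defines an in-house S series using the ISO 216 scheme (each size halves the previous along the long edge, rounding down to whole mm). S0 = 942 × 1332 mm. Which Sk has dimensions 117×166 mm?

S6

S0: 942 × 1332 mm
S1: 666 × 942 mm
S2: 471 × 666 mm
S3: 333 × 471 mm
S4: 235 × 333 mm
S5: 166 × 235 mm
S6: 117 × 166 mm
S7: 83 × 117 mm
→ matches S6.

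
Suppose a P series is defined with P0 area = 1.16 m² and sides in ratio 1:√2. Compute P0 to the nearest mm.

906 × 1281 mm

Let the short side be w mm. Then w · w√2 = 1.16 m² = 1,160,000 mm².
w² = 1,160,000/√2, so w ≈ 905.7 mm; long side = w√2 ≈ 1280.8 mm.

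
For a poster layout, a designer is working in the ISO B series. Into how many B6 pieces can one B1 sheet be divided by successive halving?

B1 = 707 × 1000 mm; B6 = 125 × 176 mm.
Each halving step doubles the count; 5 steps from B1 to B6.
2^5 = 32.

32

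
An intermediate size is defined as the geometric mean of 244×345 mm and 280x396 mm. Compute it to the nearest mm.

261 × 370 mm

Short side: √(244 · 280) = √68320 ≈ 261.4 → 261 mm
Long side: √(345 · 396) = √136620 ≈ 369.6 → 370 mm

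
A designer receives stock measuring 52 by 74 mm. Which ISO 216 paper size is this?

Aspect ratio 74/52 ≈ 1.423 — close to the ISO √2 ≈ 1.414.
In the A-series (A0 area = 1 m²): A8 = 52 × 74 mm.

A8 (52 × 74 mm)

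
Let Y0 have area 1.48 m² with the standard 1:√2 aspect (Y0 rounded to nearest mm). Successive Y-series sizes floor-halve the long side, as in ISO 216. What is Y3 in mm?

Let Y0's short side be w mm. w · w√2 = 1.48 m² = 1,480,000 mm², so w ≈ 1023.0 mm and w√2 ≈ 1446.7 mm → Y0 = 1023 × 1447 mm.
Y1: ⌊1447/2⌋ × 1023 = 723 × 1023 mm
Y2: ⌊1023/2⌋ × 723 = 511 × 723 mm
Y3: ⌊723/2⌋ × 511 = 361 × 511 mm

361 × 511 mm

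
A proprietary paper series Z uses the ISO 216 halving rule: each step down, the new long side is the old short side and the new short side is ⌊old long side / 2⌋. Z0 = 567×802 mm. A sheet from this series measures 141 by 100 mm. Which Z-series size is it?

Z5

Z0: 567 × 802 mm
Z1: 401 × 567 mm
Z2: 283 × 401 mm
Z3: 200 × 283 mm
Z4: 141 × 200 mm
Z5: 100 × 141 mm
Z6: 70 × 100 mm
→ matches Z5.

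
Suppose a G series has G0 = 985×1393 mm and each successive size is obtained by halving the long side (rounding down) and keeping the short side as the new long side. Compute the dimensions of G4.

246 × 348 mm

G1: ⌊1393/2⌋ × 985 = 696 × 985 mm
G2: ⌊985/2⌋ × 696 = 492 × 696 mm
G3: ⌊696/2⌋ × 492 = 348 × 492 mm
G4: ⌊492/2⌋ × 348 = 246 × 348 mm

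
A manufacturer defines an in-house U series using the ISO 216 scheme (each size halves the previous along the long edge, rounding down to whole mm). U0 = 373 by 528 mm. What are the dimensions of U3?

U1: ⌊528/2⌋ × 373 = 264 × 373 mm
U2: ⌊373/2⌋ × 264 = 186 × 264 mm
U3: ⌊264/2⌋ × 186 = 132 × 186 mm

132 × 186 mm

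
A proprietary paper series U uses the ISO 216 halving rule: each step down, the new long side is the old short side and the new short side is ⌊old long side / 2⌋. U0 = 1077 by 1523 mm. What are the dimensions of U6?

134 × 190 mm

U1 = 761 × 1077 mm (from U0 by 1 halving).
U2: ⌊1077/2⌋ × 761 = 538 × 761 mm
U3: ⌊761/2⌋ × 538 = 380 × 538 mm
U4: ⌊538/2⌋ × 380 = 269 × 380 mm
U5: ⌊380/2⌋ × 269 = 190 × 269 mm
U6: ⌊269/2⌋ × 190 = 134 × 190 mm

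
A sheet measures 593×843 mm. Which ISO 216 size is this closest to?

Aspect ratio 843/593 ≈ 1.422 — close to the ISO √2 ≈ 1.414.
In the A-series (A0 area = 1 m²): A1 = 594 × 841 mm.
Off by 3 mm total — nearest standard size.

A1 (594 × 841 mm)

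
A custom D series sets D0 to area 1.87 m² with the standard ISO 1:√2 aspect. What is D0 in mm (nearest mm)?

1150 × 1626 mm

Let the short side be w mm. Then w · w√2 = 1.87 m² = 1,870,000 mm².
w² = 1,870,000/√2, so w ≈ 1149.9 mm; long side = w√2 ≈ 1626.2 mm.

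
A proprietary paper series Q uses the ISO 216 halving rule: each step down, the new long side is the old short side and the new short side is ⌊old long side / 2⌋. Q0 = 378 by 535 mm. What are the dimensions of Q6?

47 × 66 mm

Q1: ⌊535/2⌋ × 378 = 267 × 378 mm
Q2: ⌊378/2⌋ × 267 = 189 × 267 mm
Q3: ⌊267/2⌋ × 189 = 133 × 189 mm
Q4: ⌊189/2⌋ × 133 = 94 × 133 mm
Q5: ⌊133/2⌋ × 94 = 66 × 94 mm
Q6: ⌊94/2⌋ × 66 = 47 × 66 mm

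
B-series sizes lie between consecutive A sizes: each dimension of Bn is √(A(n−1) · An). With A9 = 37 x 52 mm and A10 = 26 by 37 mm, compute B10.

Short side: √(37 · 26) = √962 ≈ 31.0 → 31 mm
Long side: √(52 · 37) = √1924 ≈ 43.9 → 44 mm

31 × 44 mm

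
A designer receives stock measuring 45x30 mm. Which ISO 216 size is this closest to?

B10 (31 × 44 mm)

Aspect ratio 45/30 ≈ 1.500 (ISO target is √2 ≈ 1.414).
In the B-series (B0 = 1000 × 1414 mm): B10 = 31 × 44 mm.
Off by 2 mm total — nearest standard size.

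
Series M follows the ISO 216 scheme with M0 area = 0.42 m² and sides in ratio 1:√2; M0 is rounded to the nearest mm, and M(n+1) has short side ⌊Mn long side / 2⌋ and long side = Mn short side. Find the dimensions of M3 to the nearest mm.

Let M0's short side be w mm. w · w√2 = 0.42 m² = 420,000 mm², so w ≈ 545.0 mm and w√2 ≈ 770.7 mm → M0 = 545 × 771 mm.
M1: ⌊771/2⌋ × 545 = 385 × 545 mm
M2: ⌊545/2⌋ × 385 = 272 × 385 mm
M3: ⌊385/2⌋ × 272 = 192 × 272 mm

192 × 272 mm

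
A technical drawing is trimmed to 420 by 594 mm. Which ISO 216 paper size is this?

Aspect ratio 594/420 ≈ 1.414 — close to the ISO √2 ≈ 1.414.
In the A-series (A0 area = 1 m²): A2 = 420 × 594 mm.

A2 (420 × 594 mm)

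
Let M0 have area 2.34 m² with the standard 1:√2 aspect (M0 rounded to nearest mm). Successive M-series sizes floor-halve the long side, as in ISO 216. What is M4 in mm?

321 × 454 mm

Let M0's short side be w mm. w · w√2 = 2.34 m² = 2,340,000 mm², so w ≈ 1286.3 mm and w√2 ≈ 1819.1 mm → M0 = 1286 × 1819 mm.
M1: ⌊1819/2⌋ × 1286 = 909 × 1286 mm
M2: ⌊1286/2⌋ × 909 = 643 × 909 mm
M3: ⌊909/2⌋ × 643 = 454 × 643 mm
M4: ⌊643/2⌋ × 454 = 321 × 454 mm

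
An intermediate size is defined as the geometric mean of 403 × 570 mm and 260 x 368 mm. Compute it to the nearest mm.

324 × 458 mm

Short side: √(403 · 260) = √104780 ≈ 323.7 → 324 mm
Long side: √(570 · 368) = √209760 ≈ 458.0 → 458 mm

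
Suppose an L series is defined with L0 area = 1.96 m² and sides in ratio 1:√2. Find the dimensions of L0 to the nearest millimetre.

Let the short side be w mm. Then w · w√2 = 1.96 m² = 1,960,000 mm².
w² = 1,960,000/√2, so w ≈ 1177.3 mm; long side = w√2 ≈ 1664.9 mm.

1177 × 1665 mm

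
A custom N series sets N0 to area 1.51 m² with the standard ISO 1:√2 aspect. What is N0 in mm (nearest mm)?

Let the short side be w mm. Then w · w√2 = 1.51 m² = 1,510,000 mm².
w² = 1,510,000/√2, so w ≈ 1033.3 mm; long side = w√2 ≈ 1461.3 mm.

1033 × 1461 mm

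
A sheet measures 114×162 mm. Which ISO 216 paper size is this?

C6 (114 × 162 mm)

Aspect ratio 162/114 ≈ 1.421 — close to the ISO √2 ≈ 1.414.
In the C-series (envelope sizes, between A and B): C6 = 114 × 162 mm.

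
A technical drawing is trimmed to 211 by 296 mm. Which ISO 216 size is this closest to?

A4 (210 × 297 mm)

Aspect ratio 296/211 ≈ 1.403 — close to the ISO √2 ≈ 1.414.
In the A-series (A0 area = 1 m²): A4 = 210 × 297 mm.
Off by 2 mm total — nearest standard size.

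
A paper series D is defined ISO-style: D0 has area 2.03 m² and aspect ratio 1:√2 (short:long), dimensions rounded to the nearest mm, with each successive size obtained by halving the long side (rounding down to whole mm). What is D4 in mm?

299 × 423 mm

Let D0's short side be w mm. w · w√2 = 2.03 m² = 2,030,000 mm², so w ≈ 1198.1 mm and w√2 ≈ 1694.4 mm → D0 = 1198 × 1694 mm.
D1: ⌊1694/2⌋ × 1198 = 847 × 1198 mm
D2: ⌊1198/2⌋ × 847 = 599 × 847 mm
D3: ⌊847/2⌋ × 599 = 423 × 599 mm
D4: ⌊599/2⌋ × 423 = 299 × 423 mm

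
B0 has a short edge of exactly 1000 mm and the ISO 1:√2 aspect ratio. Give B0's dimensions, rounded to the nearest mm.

1000 × 1414 mm

Short side = 1000 mm; long side = 1000√2 ≈ 1414.2 mm.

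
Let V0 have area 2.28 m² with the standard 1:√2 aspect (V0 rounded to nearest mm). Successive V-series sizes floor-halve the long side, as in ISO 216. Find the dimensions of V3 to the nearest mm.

Let V0's short side be w mm. w · w√2 = 2.28 m² = 2,280,000 mm², so w ≈ 1269.7 mm and w√2 ≈ 1795.7 mm → V0 = 1270 × 1796 mm.
V1: ⌊1796/2⌋ × 1270 = 898 × 1270 mm
V2: ⌊1270/2⌋ × 898 = 635 × 898 mm
V3: ⌊898/2⌋ × 635 = 449 × 635 mm

449 × 635 mm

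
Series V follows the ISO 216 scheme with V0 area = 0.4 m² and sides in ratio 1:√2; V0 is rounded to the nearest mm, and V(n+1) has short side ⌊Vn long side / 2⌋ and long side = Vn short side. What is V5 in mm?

Let V0's short side be w mm. w · w√2 = 0.4 m² = 400,000 mm², so w ≈ 531.8 mm and w√2 ≈ 752.1 mm → V0 = 532 × 752 mm.
V1: ⌊752/2⌋ × 532 = 376 × 532 mm
V2: ⌊532/2⌋ × 376 = 266 × 376 mm
V3: ⌊376/2⌋ × 266 = 188 × 266 mm
V4: ⌊266/2⌋ × 188 = 133 × 188 mm
V5: ⌊188/2⌋ × 133 = 94 × 133 mm

94 × 133 mm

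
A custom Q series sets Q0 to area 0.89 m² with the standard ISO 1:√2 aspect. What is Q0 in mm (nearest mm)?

793 × 1122 mm

Let the short side be w mm. Then w · w√2 = 0.89 m² = 890,000 mm².
w² = 890,000/√2, so w ≈ 793.3 mm; long side = w√2 ≈ 1121.9 mm.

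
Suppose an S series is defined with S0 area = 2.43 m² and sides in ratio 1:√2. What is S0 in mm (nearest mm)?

1311 × 1854 mm

Let the short side be w mm. Then w · w√2 = 2.43 m² = 2,430,000 mm².
w² = 2,430,000/√2, so w ≈ 1310.8 mm; long side = w√2 ≈ 1853.8 mm.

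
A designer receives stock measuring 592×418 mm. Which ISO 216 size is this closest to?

A2 (420 × 594 mm)

Aspect ratio 592/418 ≈ 1.416 — close to the ISO √2 ≈ 1.414.
In the A-series (A0 area = 1 m²): A2 = 420 × 594 mm.
Off by 4 mm total — nearest standard size.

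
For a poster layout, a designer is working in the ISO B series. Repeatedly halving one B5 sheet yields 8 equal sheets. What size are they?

8 = 2^3, so 3 halving steps.
B5 → B6 → … → B8 after 3 steps.

B8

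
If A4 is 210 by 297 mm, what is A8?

A5: ⌊297/2⌋ × 210 = 148 × 210 mm
A6: ⌊210/2⌋ × 148 = 105 × 148 mm
A7: ⌊148/2⌋ × 105 = 74 × 105 mm
A8: ⌊105/2⌋ × 74 = 52 × 74 mm

52 × 74 mm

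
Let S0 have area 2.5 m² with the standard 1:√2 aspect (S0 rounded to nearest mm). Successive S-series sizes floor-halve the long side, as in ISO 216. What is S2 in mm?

665 × 940 mm

Let S0's short side be w mm. w · w√2 = 2.5 m² = 2,500,000 mm², so w ≈ 1329.6 mm and w√2 ≈ 1880.3 mm → S0 = 1330 × 1880 mm.
S1: ⌊1880/2⌋ × 1330 = 940 × 1330 mm
S2: ⌊1330/2⌋ × 940 = 665 × 940 mm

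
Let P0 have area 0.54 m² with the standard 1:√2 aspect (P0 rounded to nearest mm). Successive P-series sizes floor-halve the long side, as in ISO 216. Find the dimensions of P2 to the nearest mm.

Let P0's short side be w mm. w · w√2 = 0.54 m² = 540,000 mm², so w ≈ 617.9 mm and w√2 ≈ 873.9 mm → P0 = 618 × 874 mm.
P1: ⌊874/2⌋ × 618 = 437 × 618 mm
P2: ⌊618/2⌋ × 437 = 309 × 437 mm

309 × 437 mm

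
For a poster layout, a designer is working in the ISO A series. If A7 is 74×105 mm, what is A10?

26 × 37 mm

A8: ⌊105/2⌋ × 74 = 52 × 74 mm
A9: ⌊74/2⌋ × 52 = 37 × 52 mm
A10: ⌊52/2⌋ × 37 = 26 × 37 mm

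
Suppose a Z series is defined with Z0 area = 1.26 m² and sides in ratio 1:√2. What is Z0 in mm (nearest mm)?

944 × 1335 mm

Let the short side be w mm. Then w · w√2 = 1.26 m² = 1,260,000 mm².
w² = 1,260,000/√2, so w ≈ 943.9 mm; long side = w√2 ≈ 1334.9 mm.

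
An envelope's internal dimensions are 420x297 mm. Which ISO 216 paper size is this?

A3 (297 × 420 mm)

Aspect ratio 420/297 ≈ 1.414 — close to the ISO √2 ≈ 1.414.
In the A-series (A0 area = 1 m²): A3 = 297 × 420 mm.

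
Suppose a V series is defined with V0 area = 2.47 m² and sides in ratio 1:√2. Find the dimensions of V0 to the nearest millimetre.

Let the short side be w mm. Then w · w√2 = 2.47 m² = 2,470,000 mm².
w² = 2,470,000/√2, so w ≈ 1321.6 mm; long side = w√2 ≈ 1869.0 mm.

1322 × 1869 mm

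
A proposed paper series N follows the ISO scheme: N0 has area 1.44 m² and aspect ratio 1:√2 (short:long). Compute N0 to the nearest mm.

1009 × 1427 mm

Let the short side be w mm. Then w · w√2 = 1.44 m² = 1,440,000 mm².
w² = 1,440,000/√2, so w ≈ 1009.1 mm; long side = w√2 ≈ 1427.0 mm.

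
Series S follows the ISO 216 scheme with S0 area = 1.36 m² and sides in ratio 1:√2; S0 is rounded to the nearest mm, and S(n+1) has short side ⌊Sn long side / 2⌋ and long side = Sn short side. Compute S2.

Let S0's short side be w mm. w · w√2 = 1.36 m² = 1,360,000 mm², so w ≈ 980.6 mm and w√2 ≈ 1386.8 mm → S0 = 981 × 1387 mm.
S1: ⌊1387/2⌋ × 981 = 693 × 981 mm
S2: ⌊981/2⌋ × 693 = 490 × 693 mm

490 × 693 mm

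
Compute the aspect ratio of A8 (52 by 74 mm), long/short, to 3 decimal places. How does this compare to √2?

1.423

74 / 52 = 1.423
ISO 216 targets √2 ≈ 1.414; the +0.009 deviation is from mm rounding.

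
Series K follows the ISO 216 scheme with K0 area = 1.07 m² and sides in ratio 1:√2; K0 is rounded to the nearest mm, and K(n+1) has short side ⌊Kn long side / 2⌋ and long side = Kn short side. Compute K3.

Let K0's short side be w mm. w · w√2 = 1.07 m² = 1,070,000 mm², so w ≈ 869.8 mm and w√2 ≈ 1230.1 mm → K0 = 870 × 1230 mm.
K1: ⌊1230/2⌋ × 870 = 615 × 870 mm
K2: ⌊870/2⌋ × 615 = 435 × 615 mm
K3: ⌊615/2⌋ × 435 = 307 × 435 mm

307 × 435 mm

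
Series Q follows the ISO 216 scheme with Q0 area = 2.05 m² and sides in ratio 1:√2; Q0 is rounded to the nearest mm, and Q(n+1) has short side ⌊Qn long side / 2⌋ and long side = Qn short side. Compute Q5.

212 × 301 mm

Let Q0's short side be w mm. w · w√2 = 2.05 m² = 2,050,000 mm², so w ≈ 1204.0 mm and w√2 ≈ 1702.7 mm → Q0 = 1204 × 1703 mm.
Q1: ⌊1703/2⌋ × 1204 = 851 × 1204 mm
Q2: ⌊1204/2⌋ × 851 = 602 × 851 mm
Q3: ⌊851/2⌋ × 602 = 425 × 602 mm
Q4: ⌊602/2⌋ × 425 = 301 × 425 mm
Q5: ⌊425/2⌋ × 301 = 212 × 301 mm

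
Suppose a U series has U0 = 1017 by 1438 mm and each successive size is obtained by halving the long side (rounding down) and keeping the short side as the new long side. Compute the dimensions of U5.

U1: ⌊1438/2⌋ × 1017 = 719 × 1017 mm
U2: ⌊1017/2⌋ × 719 = 508 × 719 mm
U3: ⌊719/2⌋ × 508 = 359 × 508 mm
U4: ⌊508/2⌋ × 359 = 254 × 359 mm
U5: ⌊359/2⌋ × 254 = 179 × 254 mm

179 × 254 mm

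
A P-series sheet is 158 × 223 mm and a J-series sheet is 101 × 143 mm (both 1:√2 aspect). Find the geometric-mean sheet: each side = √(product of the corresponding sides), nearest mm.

126 × 179 mm

Short side: √(158 · 101) = √15958 ≈ 126.3 → 126 mm
Long side: √(223 · 143) = √31889 ≈ 178.6 → 179 mm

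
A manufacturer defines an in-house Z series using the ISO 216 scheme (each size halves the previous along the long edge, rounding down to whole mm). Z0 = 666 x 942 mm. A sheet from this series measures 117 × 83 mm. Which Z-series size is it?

Z0: 666 × 942 mm
Z1: 471 × 666 mm
Z2: 333 × 471 mm
Z3: 235 × 333 mm
Z4: 166 × 235 mm
Z5: 117 × 166 mm
Z6: 83 × 117 mm
Z7: 58 × 83 mm
→ matches Z6.

Z6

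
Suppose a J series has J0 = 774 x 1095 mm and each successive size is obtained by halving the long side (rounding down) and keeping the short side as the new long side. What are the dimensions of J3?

273 × 387 mm

J1: ⌊1095/2⌋ × 774 = 547 × 774 mm
J2: ⌊774/2⌋ × 547 = 387 × 547 mm
J3: ⌊547/2⌋ × 387 = 273 × 387 mm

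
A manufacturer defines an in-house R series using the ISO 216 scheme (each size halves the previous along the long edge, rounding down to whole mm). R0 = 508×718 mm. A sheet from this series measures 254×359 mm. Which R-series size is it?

R0: 508 × 718 mm
R1: 359 × 508 mm
R2: 254 × 359 mm
R3: 179 × 254 mm
→ matches R2.

R2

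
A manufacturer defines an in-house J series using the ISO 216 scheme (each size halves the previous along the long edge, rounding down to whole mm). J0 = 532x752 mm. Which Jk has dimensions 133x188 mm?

J0: 532 × 752 mm
J1: 376 × 532 mm
J2: 266 × 376 mm
J3: 188 × 266 mm
J4: 133 × 188 mm
J5: 94 × 133 mm
→ matches J4.

J4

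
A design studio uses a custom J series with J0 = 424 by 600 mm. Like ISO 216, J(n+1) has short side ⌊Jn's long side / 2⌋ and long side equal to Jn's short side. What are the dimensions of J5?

J1: ⌊600/2⌋ × 424 = 300 × 424 mm
J2: ⌊424/2⌋ × 300 = 212 × 300 mm
J3: ⌊300/2⌋ × 212 = 150 × 212 mm
J4: ⌊212/2⌋ × 150 = 106 × 150 mm
J5: ⌊150/2⌋ × 106 = 75 × 106 mm

75 × 106 mm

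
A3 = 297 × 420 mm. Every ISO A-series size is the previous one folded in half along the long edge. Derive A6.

A4: ⌊420/2⌋ × 297 = 210 × 297 mm
A5: ⌊297/2⌋ × 210 = 148 × 210 mm
A6: ⌊210/2⌋ × 148 = 105 × 148 mm

105 × 148 mm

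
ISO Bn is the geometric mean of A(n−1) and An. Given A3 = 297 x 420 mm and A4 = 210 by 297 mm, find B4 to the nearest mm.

250 × 353 mm

Short side: √(297 · 210) = √62370 ≈ 249.7 → 250 mm
Long side: √(420 · 297) = √124740 ≈ 353.2 → 353 mm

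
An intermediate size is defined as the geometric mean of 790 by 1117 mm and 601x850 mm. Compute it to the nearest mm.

689 × 974 mm

Short side: √(790 · 601) = √474790 ≈ 689.1 → 689 mm
Long side: √(1117 · 850) = √949450 ≈ 974.4 → 974 mm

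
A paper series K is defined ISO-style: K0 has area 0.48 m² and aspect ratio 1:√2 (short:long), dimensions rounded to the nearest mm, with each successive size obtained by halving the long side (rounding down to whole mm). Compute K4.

Let K0's short side be w mm. w · w√2 = 0.48 m² = 480,000 mm², so w ≈ 582.6 mm and w√2 ≈ 823.9 mm → K0 = 583 × 824 mm.
K1: ⌊824/2⌋ × 583 = 412 × 583 mm
K2: ⌊583/2⌋ × 412 = 291 × 412 mm
K3: ⌊412/2⌋ × 291 = 206 × 291 mm
K4: ⌊291/2⌋ × 206 = 145 × 206 mm

145 × 206 mm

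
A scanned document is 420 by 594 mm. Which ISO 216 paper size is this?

Aspect ratio 594/420 ≈ 1.414 — close to the ISO √2 ≈ 1.414.
In the A-series (A0 area = 1 m²): A2 = 420 × 594 mm.

A2 (420 × 594 mm)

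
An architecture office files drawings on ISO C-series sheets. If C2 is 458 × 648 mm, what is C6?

C3: ⌊648/2⌋ × 458 = 324 × 458 mm
C4: ⌊458/2⌋ × 324 = 229 × 324 mm
C5: ⌊324/2⌋ × 229 = 162 × 229 mm
C6: ⌊229/2⌋ × 162 = 114 × 162 mm

114 × 162 mm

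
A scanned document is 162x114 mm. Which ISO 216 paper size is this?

Aspect ratio 162/114 ≈ 1.421 — close to the ISO √2 ≈ 1.414.
In the C-series (envelope sizes, between A and B): C6 = 114 × 162 mm.

C6 (114 × 162 mm)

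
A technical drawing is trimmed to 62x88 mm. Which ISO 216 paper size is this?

Aspect ratio 88/62 ≈ 1.419 — close to the ISO √2 ≈ 1.414.
In the B-series (B0 = 1000 × 1414 mm): B8 = 62 × 88 mm.

B8 (62 × 88 mm)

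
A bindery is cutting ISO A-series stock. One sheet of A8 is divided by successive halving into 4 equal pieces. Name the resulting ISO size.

4 = 2^2, so 2 halving steps.
A8 → A9 → … → A10 after 2 steps.

A10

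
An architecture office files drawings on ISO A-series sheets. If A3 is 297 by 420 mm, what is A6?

105 × 148 mm

A4: ⌊420/2⌋ × 297 = 210 × 297 mm
A5: ⌊297/2⌋ × 210 = 148 × 210 mm
A6: ⌊210/2⌋ × 148 = 105 × 148 mm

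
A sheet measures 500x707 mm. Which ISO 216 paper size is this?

Aspect ratio 707/500 ≈ 1.414 — close to the ISO √2 ≈ 1.414.
In the B-series (B0 = 1000 × 1414 mm): B2 = 500 × 707 mm.

B2 (500 × 707 mm)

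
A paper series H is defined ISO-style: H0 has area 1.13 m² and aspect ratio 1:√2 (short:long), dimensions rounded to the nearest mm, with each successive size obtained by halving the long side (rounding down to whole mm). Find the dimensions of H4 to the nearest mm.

223 × 316 mm

Let H0's short side be w mm. w · w√2 = 1.13 m² = 1,130,000 mm², so w ≈ 893.9 mm and w√2 ≈ 1264.1 mm → H0 = 894 × 1264 mm.
H1: ⌊1264/2⌋ × 894 = 632 × 894 mm
H2: ⌊894/2⌋ × 632 = 447 × 632 mm
H3: ⌊632/2⌋ × 447 = 316 × 447 mm
H4: ⌊447/2⌋ × 316 = 223 × 316 mm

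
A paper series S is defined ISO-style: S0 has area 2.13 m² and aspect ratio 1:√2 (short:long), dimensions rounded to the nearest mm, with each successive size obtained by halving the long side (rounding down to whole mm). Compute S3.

Let S0's short side be w mm. w · w√2 = 2.13 m² = 2,130,000 mm², so w ≈ 1227.2 mm and w√2 ≈ 1735.6 mm → S0 = 1227 × 1736 mm.
S1: ⌊1736/2⌋ × 1227 = 868 × 1227 mm
S2: ⌊1227/2⌋ × 868 = 613 × 868 mm
S3: ⌊868/2⌋ × 613 = 434 × 613 mm

434 × 613 mm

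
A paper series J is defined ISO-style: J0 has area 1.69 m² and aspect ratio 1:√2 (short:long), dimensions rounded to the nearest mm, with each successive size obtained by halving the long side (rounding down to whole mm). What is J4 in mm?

Let J0's short side be w mm. w · w√2 = 1.69 m² = 1,690,000 mm², so w ≈ 1093.2 mm and w√2 ≈ 1546.0 mm → J0 = 1093 × 1546 mm.
J1: ⌊1546/2⌋ × 1093 = 773 × 1093 mm
J2: ⌊1093/2⌋ × 773 = 546 × 773 mm
J3: ⌊773/2⌋ × 546 = 386 × 546 mm
J4: ⌊546/2⌋ × 386 = 273 × 386 mm

273 × 386 mm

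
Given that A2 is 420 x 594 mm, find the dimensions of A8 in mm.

A3: ⌊594/2⌋ × 420 = 297 × 420 mm
A4: ⌊420/2⌋ × 297 = 210 × 297 mm
A5: ⌊297/2⌋ × 210 = 148 × 210 mm
A6: ⌊210/2⌋ × 148 = 105 × 148 mm
A7: ⌊148/2⌋ × 105 = 74 × 105 mm
A8: ⌊105/2⌋ × 74 = 52 × 74 mm

52 × 74 mm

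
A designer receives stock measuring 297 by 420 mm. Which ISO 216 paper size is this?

Aspect ratio 420/297 ≈ 1.414 — close to the ISO √2 ≈ 1.414.
In the A-series (A0 area = 1 m²): A3 = 297 × 420 mm.

A3 (297 × 420 mm)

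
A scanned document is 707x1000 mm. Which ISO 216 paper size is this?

B1 (707 × 1000 mm)

Aspect ratio 1000/707 ≈ 1.414 — close to the ISO √2 ≈ 1.414.
In the B-series (B0 = 1000 × 1414 mm): B1 = 707 × 1000 mm.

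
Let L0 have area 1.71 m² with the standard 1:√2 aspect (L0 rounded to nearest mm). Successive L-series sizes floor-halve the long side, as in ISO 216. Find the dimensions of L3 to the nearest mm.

Let L0's short side be w mm. w · w√2 = 1.71 m² = 1,710,000 mm², so w ≈ 1099.6 mm and w√2 ≈ 1555.1 mm → L0 = 1100 × 1555 mm.
L1: ⌊1555/2⌋ × 1100 = 777 × 1100 mm
L2: ⌊1100/2⌋ × 777 = 550 × 777 mm
L3: ⌊777/2⌋ × 550 = 388 × 550 mm

388 × 550 mm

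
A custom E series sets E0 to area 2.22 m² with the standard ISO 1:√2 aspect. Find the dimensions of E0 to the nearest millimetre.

Let the short side be w mm. Then w · w√2 = 2.22 m² = 2,220,000 mm².
w² = 2,220,000/√2, so w ≈ 1252.9 mm; long side = w√2 ≈ 1771.9 mm.

1253 × 1772 mm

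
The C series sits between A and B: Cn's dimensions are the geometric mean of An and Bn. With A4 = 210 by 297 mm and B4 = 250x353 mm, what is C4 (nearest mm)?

229 × 324 mm

Short side: √(210 · 250) = √52500 ≈ 229.1 → 229 mm
Long side: √(297 · 353) = √104841 ≈ 323.8 → 324 mm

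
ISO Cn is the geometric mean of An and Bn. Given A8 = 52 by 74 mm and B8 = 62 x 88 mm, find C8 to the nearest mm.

57 × 81 mm

Short side: √(52 · 62) = √3224 ≈ 56.8 → 57 mm
Long side: √(74 · 88) = √6512 ≈ 80.7 → 81 mm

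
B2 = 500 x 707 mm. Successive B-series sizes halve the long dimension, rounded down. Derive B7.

B3: ⌊707/2⌋ × 500 = 353 × 500 mm
B4: ⌊500/2⌋ × 353 = 250 × 353 mm
B5: ⌊353/2⌋ × 250 = 176 × 250 mm
B6: ⌊250/2⌋ × 176 = 125 × 176 mm
B7: ⌊176/2⌋ × 125 = 88 × 125 mm

88 × 125 mm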